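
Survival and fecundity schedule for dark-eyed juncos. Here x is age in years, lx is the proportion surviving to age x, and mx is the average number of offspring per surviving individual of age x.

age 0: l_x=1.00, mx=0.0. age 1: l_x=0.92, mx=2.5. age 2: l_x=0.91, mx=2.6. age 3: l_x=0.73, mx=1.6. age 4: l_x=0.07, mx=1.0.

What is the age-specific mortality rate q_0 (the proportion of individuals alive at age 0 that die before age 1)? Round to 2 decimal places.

q_0 = (l_0 − l_1) / l_0 = (1 − 0.92) / 1
     = 0.08 / 1 = 0.08 → 0.08

0.08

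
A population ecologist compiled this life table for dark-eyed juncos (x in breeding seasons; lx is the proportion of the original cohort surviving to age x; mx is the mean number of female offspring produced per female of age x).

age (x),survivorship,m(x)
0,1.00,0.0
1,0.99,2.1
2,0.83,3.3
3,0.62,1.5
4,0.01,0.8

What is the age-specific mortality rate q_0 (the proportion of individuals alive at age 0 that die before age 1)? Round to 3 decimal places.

q_0 = (l_0 − l_1) / l_0 = (1 − 0.99) / 1
     = 0.01 / 1 = 0.01 → 0.010

0.010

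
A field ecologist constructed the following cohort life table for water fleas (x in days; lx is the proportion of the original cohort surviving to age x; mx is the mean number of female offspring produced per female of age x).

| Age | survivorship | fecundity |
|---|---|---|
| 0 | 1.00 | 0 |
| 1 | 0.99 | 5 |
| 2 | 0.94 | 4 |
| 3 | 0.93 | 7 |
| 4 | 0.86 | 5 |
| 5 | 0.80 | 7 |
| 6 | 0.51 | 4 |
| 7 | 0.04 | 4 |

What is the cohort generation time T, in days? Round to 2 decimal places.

3.31

lx·mx: 0, 4.95, 3.76, 6.51, 4.3, 5.6, 2.04, 0.16 → R0 = 27.32
x·lx·mx: 0, 4.95, 7.52, 19.53, 17.2, 28, 12.24, 1.12 → Σ = 90.56
T = 90.56 / 27.32 = 3.314788… → 3.31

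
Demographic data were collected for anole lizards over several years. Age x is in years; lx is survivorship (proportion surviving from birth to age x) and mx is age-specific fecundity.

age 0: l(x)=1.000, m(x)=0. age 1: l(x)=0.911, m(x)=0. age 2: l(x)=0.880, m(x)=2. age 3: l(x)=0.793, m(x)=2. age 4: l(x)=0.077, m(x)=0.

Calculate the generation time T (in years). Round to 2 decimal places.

2.47

lx·mx: 0, 0, 1.76, 1.586, 0 → R0 = 3.346
x·lx·mx: 0, 0, 3.52, 4.758, 0 → Σ = 8.278
T = 8.278 / 3.346 = 2.473999… → 2.47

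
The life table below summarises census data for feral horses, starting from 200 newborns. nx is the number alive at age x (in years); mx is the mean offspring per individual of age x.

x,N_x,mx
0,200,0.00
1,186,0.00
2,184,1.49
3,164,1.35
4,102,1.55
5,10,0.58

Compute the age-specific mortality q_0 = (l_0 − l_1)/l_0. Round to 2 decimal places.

lx = nx/n0 = nx/200: 1, 0.93, 0.92, 0.82, 0.51, 0.05
q_0 = (l_0 − l_1) / l_0 = (1 − 0.93) / 1
     = 0.07 / 1 = 0.07 → 0.07

0.07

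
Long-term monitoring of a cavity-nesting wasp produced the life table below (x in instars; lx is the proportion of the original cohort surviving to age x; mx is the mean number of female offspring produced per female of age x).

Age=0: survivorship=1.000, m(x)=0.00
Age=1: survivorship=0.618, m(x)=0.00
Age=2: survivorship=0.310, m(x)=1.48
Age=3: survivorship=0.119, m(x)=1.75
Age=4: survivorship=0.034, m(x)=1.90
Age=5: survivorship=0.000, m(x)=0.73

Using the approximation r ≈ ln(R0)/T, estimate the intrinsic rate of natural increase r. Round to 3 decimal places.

-0.127

R0 = Σ lx·mx = 0 + 0 + 0.4588 + 0.20825 + 0.0646 + 0 = 0.73165
Σ x·lx·mx = 1.80075; T = 1.80075/0.73165 = 2.46122…
r ≈ ln(R0)/T = ln(0.73165)/2.46122… = -0.12695… → -0.127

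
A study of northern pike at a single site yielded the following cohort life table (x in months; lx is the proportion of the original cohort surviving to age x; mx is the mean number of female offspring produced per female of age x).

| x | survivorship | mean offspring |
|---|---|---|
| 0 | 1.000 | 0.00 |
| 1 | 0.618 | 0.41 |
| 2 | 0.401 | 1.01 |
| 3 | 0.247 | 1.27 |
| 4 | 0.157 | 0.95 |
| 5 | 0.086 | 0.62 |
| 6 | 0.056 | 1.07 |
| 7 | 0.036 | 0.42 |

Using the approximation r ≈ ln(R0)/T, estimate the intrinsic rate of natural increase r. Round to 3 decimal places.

R0 = Σ lx·mx = 0 + 0.25338 + 0.40501 + 0.31369 + 0.14915 + 0.05332 + 0.05992 + 0.01512 = 1.24959
Σ x·lx·mx = 3.33303; T = 3.33303/1.24959 = 2.6673…
r ≈ ln(R0)/T = ln(1.24959)/2.6673… = 0.08354… → 0.084

0.084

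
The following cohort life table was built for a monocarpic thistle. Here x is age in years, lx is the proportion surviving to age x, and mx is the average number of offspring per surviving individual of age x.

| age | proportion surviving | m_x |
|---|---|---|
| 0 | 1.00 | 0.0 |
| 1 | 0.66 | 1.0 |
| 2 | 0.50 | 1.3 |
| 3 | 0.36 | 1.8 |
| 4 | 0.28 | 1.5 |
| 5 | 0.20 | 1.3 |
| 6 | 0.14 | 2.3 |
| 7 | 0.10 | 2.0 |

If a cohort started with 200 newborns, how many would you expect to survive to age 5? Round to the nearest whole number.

Expected survivors = N0 · l_5 = 200 × 0.20 = 40 → 40

40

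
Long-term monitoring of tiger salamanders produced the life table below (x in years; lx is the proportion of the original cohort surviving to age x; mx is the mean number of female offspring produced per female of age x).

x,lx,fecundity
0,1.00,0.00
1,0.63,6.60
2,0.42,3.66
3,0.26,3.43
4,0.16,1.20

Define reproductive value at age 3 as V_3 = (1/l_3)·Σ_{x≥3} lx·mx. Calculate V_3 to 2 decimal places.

lx·mx for x ≥ 3: 0.8918, 0.192 → sum = 1.0838
V_3 = 1.0838 / l_3 = 1.0838 / 0.26 = 4.168462… → 4.17

4.17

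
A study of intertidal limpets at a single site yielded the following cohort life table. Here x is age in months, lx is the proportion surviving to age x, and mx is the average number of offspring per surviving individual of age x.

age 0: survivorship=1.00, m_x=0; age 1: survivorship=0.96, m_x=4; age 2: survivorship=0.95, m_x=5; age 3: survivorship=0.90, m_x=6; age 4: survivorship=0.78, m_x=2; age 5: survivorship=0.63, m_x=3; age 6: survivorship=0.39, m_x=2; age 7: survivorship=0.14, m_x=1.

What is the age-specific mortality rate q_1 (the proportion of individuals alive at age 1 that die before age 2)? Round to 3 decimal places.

0.010

q_1 = (l_1 − l_2) / l_1 = (0.96 − 0.95) / 0.96
     = 0.01 / 0.96 = 0.010417… → 0.010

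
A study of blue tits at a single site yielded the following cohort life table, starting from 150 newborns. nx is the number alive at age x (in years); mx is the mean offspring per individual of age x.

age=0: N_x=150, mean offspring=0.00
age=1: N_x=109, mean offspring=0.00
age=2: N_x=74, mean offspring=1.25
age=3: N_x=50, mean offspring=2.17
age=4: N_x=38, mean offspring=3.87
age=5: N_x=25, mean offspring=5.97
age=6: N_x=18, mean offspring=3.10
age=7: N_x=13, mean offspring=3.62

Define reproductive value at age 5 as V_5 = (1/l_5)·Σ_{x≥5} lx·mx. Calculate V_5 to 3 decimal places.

10.084

lx = nx/n0 = nx/150: 1, 0.72667…, 0.49333…, 0.33333…, 0.25333…, 0.16667…, 0.12, 0.08667…
lx·mx for x ≥ 5: 0.995…, 0.372, 0.313733… → sum = 1.680733…
V_5 = 1.680733… / l_5 = 1.680733… / 0.166667… = 10.0844… → 10.084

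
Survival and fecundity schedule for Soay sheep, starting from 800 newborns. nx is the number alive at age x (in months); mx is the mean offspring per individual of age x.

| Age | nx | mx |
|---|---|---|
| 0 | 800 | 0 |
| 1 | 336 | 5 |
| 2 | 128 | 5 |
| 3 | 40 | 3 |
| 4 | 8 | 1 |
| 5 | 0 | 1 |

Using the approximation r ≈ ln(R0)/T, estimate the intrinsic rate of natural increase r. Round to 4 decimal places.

0.8168

lx = nx/n0 = nx/800: 1, 0.42, 0.16, 0.05, 0.01, 0
R0 = Σ lx·mx = 0 + 2.1 + 0.8 + 0.15 + 0.01 + 0 = 3.06
Σ x·lx·mx = 4.19; T = 4.19/3.06 = 1.36928…
r ≈ ln(R0)/T = ln(3.06)/1.36928… = 0.81679… → 0.8168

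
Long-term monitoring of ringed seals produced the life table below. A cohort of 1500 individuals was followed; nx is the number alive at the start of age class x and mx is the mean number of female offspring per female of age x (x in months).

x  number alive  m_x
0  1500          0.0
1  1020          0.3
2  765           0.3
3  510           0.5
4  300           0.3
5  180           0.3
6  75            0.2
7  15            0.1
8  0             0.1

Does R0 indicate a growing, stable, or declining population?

declining

lx = nx/n0 = nx/1500: 1, 0.68, 0.51, 0.34, 0.2, 0.12, 0.05, 0.01, 0
R0 = Σ lx·mx = 0 + 0.204 + 0.153 + 0.17 + 0.06 + 0.036 + 0.01 + 0.001 + 0 = 0.634
R0 < 1, so the population is declining.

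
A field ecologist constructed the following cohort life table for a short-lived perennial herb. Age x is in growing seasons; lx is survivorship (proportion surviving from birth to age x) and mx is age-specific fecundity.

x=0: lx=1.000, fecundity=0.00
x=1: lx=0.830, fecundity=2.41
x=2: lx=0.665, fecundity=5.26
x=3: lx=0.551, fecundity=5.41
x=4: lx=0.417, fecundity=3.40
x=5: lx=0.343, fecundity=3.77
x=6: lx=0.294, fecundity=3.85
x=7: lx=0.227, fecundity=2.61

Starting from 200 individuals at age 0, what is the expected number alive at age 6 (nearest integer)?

59

Expected survivors = N0 · l_6 = 200 × 0.294 = 58.8 → 59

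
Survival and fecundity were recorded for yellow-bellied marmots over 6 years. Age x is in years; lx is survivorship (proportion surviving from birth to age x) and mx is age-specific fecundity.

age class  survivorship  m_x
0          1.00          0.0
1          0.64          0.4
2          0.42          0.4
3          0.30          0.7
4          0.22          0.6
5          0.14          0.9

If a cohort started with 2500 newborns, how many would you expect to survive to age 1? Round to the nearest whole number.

1600

Expected survivors = N0 · l_1 = 2500 × 0.64 = 1600 → 1600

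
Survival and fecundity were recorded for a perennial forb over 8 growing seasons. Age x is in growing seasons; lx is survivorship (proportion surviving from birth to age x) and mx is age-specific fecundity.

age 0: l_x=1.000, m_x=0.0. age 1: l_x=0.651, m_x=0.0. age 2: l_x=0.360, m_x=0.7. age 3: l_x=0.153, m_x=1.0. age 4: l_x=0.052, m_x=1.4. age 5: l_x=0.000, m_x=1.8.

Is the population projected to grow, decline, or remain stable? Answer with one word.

declining

R0 = Σ lx·mx = 0 + 0 + 0.252 + 0.153 + 0.0728 + 0 = 0.4778
R0 < 1, so the population is declining.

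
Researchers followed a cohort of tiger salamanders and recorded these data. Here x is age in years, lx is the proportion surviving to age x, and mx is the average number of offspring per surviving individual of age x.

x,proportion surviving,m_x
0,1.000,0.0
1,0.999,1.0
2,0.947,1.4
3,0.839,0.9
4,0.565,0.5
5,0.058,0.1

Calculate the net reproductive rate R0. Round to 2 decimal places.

3.37

lx·mx by age: 0, 0.999, 1.3258, 0.7551, 0.2825, 0.0058
R0 = Σ lx·mx = 3.3682 → 3.37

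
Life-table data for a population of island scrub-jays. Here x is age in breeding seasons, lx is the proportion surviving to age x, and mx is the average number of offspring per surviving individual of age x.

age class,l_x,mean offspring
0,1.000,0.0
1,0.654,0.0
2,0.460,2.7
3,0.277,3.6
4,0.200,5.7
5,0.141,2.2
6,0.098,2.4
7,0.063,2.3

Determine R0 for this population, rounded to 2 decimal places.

4.07

lx·mx by age: 0, 0, 1.242, 0.9972, 1.14, 0.3102, 0.2352, 0.1449
R0 = Σ lx·mx = 4.0695 → 4.07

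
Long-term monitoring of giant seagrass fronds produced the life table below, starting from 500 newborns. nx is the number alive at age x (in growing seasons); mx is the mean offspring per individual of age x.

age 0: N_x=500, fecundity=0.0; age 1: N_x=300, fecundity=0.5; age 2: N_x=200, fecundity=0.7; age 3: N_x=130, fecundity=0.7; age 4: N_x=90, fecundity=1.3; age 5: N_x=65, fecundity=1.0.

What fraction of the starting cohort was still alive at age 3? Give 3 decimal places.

l_3 = n_3/n_0 = 130/500 = 0.26 → 0.260

0.260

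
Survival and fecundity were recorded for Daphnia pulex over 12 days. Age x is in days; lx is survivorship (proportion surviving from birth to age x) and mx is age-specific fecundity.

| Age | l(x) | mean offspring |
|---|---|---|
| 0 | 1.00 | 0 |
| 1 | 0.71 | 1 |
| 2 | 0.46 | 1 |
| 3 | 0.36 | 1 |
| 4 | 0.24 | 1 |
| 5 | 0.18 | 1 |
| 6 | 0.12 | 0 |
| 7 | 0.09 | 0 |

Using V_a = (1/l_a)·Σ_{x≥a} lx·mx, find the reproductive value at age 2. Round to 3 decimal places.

lx·mx for x ≥ 2: 0.46, 0.36, 0.24, 0.18, 0, 0 → sum = 1.24
V_2 = 1.24 / l_2 = 1.24 / 0.46 = 2.695652… → 2.696

2.696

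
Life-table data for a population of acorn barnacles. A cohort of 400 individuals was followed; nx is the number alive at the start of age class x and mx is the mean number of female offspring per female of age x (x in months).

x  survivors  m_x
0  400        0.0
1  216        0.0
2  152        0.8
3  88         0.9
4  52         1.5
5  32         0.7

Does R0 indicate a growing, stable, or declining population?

declining

lx = nx/n0 = nx/400: 1, 0.54, 0.38, 0.22, 0.13, 0.08
R0 = Σ lx·mx = 0 + 0 + 0.304 + 0.198 + 0.195 + 0.056 = 0.753
R0 < 1, so the population is declining.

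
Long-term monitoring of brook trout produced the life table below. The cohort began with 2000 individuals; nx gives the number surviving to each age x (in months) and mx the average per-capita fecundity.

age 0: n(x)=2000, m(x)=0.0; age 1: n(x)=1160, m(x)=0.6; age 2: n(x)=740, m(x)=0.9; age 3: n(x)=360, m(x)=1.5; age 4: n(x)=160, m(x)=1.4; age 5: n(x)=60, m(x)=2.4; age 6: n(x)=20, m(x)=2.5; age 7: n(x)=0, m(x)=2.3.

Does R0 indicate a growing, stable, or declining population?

growing

lx = nx/n0 = nx/2000: 1, 0.58, 0.37, 0.18, 0.08, 0.03, 0.01, 0
R0 = Σ lx·mx = 0 + 0.348 + 0.333 + 0.27 + 0.112 + 0.072 + 0.025 + 0 = 1.16
R0 > 1, so the population is growing.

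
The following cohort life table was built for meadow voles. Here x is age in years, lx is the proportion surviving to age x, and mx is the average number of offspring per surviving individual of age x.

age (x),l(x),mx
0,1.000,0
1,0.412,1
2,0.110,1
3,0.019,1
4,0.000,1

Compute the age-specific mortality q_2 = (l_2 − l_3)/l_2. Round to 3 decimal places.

0.827

q_2 = (l_2 − l_3) / l_2 = (0.11 − 0.019) / 0.11
     = 0.091 / 0.11 = 0.827273… → 0.827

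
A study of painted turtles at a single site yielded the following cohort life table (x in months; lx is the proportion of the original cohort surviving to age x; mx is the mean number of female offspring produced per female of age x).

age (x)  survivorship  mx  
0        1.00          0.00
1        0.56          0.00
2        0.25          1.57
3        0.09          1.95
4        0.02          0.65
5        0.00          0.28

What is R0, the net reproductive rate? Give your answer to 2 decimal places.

lx·mx by age: 0, 0, 0.3925, 0.1755, 0.013, 0
R0 = Σ lx·mx = 0.581 → 0.58

0.58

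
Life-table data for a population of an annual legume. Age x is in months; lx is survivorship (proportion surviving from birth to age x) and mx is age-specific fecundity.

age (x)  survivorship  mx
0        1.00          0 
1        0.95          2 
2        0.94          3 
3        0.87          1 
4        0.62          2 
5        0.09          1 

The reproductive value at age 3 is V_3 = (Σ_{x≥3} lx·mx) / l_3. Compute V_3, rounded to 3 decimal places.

2.529

lx·mx for x ≥ 3: 0.87, 1.24, 0.09 → sum = 2.2
V_3 = 2.2 / l_3 = 2.2 / 0.87 = 2.528736… → 2.529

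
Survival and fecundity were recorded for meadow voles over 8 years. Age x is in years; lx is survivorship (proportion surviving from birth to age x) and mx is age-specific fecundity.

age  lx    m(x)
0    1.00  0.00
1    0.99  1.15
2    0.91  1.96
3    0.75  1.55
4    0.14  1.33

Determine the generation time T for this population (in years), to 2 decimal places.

lx·mx: 0, 1.1385, 1.7836, 1.1625, 0.1862 → R0 = 4.2708
x·lx·mx: 0, 1.1385, 3.5672, 3.4875, 0.7448 → Σ = 8.938
T = 8.938 / 4.2708 = 2.092816… → 2.09

2.09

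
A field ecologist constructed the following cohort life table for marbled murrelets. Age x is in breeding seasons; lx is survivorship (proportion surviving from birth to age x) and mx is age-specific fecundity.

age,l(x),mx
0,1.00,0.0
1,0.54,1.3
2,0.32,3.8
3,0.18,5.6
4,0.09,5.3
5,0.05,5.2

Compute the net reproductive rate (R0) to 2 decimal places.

lx·mx by age: 0, 0.702, 1.216, 1.008, 0.477, 0.26
R0 = Σ lx·mx = 3.663 → 3.66

3.66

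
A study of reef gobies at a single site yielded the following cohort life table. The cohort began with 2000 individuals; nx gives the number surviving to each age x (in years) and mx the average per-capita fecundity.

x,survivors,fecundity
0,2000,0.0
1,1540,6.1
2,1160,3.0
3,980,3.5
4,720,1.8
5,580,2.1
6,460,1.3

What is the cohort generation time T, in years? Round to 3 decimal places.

lx = nx/n0 = nx/2000: 1, 0.77, 0.58, 0.49, 0.36, 0.29, 0.23
lx·mx: 0, 4.697, 1.74, 1.715, 0.648, 0.609, 0.299 → R0 = 9.708
x·lx·mx: 0, 4.697, 3.48, 5.145, 2.592, 3.045, 1.794 → Σ = 20.753
T = 20.753 / 9.708 = 2.137721… → 2.138

2.138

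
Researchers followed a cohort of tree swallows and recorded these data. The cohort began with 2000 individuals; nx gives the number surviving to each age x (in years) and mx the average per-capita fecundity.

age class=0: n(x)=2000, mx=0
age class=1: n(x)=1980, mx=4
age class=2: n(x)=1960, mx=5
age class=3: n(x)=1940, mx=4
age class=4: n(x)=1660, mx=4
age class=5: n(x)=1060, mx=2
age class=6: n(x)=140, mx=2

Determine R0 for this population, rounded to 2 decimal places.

17.26

lx = nx/n0 = nx/2000: 1, 0.99, 0.98, 0.97, 0.83, 0.53, 0.07
lx·mx by age: 0, 3.96, 4.9, 3.88, 3.32, 1.06, 0.14
R0 = Σ lx·mx = 17.26 → 17.26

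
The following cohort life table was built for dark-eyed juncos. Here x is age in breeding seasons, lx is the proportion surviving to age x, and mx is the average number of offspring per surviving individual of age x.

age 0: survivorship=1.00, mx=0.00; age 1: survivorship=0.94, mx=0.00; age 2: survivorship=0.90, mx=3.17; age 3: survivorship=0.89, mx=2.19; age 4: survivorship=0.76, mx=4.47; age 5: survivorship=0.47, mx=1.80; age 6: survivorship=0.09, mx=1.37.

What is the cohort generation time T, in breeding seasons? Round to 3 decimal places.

3.284

lx·mx: 0, 0, 2.853, 1.9491, 3.3972, 0.846, 0.1233 → R0 = 9.1686
x·lx·mx: 0, 0, 5.706, 5.8473, 13.5888, 4.23, 0.7398 → Σ = 30.1119
T = 30.1119 / 9.1686 = 3.284242… → 3.284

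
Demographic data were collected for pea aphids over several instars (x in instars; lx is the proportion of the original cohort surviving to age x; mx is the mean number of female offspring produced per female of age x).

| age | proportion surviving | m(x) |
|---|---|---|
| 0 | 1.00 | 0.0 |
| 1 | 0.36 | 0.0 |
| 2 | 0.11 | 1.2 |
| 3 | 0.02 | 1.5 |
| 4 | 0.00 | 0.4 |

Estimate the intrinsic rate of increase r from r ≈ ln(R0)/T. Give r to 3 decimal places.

R0 = Σ lx·mx = 0 + 0 + 0.132 + 0.03 + 0 = 0.162
Σ x·lx·mx = 0.354; T = 0.354/0.162 = 2.18519…
r ≈ ln(R0)/T = ln(0.162)/2.18519… = -0.83295… → -0.833

-0.833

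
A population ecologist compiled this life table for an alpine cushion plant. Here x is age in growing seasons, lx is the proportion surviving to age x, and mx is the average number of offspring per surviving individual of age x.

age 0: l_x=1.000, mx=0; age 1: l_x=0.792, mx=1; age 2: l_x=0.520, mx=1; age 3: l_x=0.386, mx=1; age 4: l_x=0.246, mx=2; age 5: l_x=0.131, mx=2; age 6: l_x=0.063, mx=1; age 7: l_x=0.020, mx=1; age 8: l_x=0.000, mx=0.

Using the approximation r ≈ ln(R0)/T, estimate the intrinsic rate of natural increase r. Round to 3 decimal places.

0.347

R0 = Σ lx·mx = 0 + 0.792 + 0.52 + 0.386 + 0.492 + 0.262 + 0.063 + 0.02 + 0 = 2.535
Σ x·lx·mx = 6.786; T = 6.786/2.535 = 2.67692…
r ≈ ln(R0)/T = ln(2.535)/2.67692… = 0.34749… → 0.347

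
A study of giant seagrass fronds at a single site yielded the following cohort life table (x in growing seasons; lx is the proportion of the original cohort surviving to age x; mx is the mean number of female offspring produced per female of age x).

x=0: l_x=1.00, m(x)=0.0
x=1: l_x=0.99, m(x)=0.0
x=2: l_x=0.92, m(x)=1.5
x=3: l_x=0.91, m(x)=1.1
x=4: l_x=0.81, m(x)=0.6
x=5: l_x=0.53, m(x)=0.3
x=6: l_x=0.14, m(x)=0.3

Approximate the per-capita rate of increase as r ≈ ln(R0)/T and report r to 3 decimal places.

0.393

R0 = Σ lx·mx = 0 + 0 + 1.38 + 1.001 + 0.486 + 0.159 + 0.042 = 3.068
Σ x·lx·mx = 8.754; T = 8.754/3.068 = 2.85332…
r ≈ ln(R0)/T = ln(3.068)/2.85332… = 0.39288… → 0.393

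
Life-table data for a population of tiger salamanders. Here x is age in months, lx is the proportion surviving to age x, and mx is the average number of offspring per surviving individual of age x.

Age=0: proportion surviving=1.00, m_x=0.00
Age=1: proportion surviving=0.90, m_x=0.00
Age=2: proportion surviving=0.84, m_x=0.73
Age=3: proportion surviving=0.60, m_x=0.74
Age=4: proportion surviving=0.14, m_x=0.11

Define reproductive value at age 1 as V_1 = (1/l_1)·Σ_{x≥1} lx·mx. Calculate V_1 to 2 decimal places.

1.19

lx·mx for x ≥ 1: 0, 0.6132, 0.444, 0.0154 → sum = 1.0726
V_1 = 1.0726 / l_1 = 1.0726 / 0.9 = 1.191778… → 1.19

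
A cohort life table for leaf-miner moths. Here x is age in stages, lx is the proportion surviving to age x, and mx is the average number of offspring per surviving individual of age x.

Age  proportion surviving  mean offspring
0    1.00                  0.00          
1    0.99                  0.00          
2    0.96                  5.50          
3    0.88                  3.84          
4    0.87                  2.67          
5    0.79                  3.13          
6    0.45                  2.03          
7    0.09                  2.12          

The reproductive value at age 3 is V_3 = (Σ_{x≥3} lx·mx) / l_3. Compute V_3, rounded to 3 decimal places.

lx·mx for x ≥ 3: 3.3792, 2.3229, 2.4727, 0.9135, 0.1908 → sum = 9.2791
V_3 = 9.2791 / l_3 = 9.2791 / 0.88 = 10.544432… → 10.544

10.544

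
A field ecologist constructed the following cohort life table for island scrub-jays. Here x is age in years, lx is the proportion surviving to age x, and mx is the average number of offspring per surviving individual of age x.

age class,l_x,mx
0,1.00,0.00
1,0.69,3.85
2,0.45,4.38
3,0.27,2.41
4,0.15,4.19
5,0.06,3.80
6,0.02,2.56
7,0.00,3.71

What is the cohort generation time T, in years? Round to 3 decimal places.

lx·mx: 0, 2.6565, 1.971, 0.6507, 0.6285, 0.228, 0.0512, 0 → R0 = 6.1859
x·lx·mx: 0, 2.6565, 3.942, 1.9521, 2.514, 1.14, 0.3072, 0 → Σ = 12.5118
T = 12.5118 / 6.1859 = 2.022632… → 2.023

2.023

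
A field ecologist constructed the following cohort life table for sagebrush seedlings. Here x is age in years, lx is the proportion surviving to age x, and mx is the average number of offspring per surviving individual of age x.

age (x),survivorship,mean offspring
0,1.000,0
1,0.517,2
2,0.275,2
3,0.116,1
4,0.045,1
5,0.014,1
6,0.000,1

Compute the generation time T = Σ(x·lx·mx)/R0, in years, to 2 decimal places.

1.55

lx·mx: 0, 1.034, 0.55, 0.116, 0.045, 0.014, 0 → R0 = 1.759
x·lx·mx: 0, 1.034, 1.1, 0.348, 0.18, 0.07, 0 → Σ = 2.732
T = 2.732 / 1.759 = 1.553155… → 1.55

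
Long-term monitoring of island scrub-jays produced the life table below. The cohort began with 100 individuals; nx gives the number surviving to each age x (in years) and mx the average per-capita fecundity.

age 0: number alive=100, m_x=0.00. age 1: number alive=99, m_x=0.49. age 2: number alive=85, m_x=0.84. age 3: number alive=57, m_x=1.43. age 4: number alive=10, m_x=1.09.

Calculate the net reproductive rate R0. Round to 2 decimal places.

lx = nx/n0 = nx/100: 1, 0.99, 0.85, 0.57, 0.1
lx·mx by age: 0, 0.4851, 0.714, 0.8151, 0.109
R0 = Σ lx·mx = 2.1232 → 2.12

2.12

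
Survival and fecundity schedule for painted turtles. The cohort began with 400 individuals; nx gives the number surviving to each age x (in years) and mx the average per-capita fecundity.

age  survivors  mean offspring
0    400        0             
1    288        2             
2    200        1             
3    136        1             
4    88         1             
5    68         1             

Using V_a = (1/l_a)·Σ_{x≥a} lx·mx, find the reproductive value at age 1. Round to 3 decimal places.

3.708

lx = nx/n0 = nx/400: 1, 0.72, 0.5, 0.34, 0.22, 0.17
lx·mx for x ≥ 1: 1.44, 0.5, 0.34, 0.22, 0.17 → sum = 2.67
V_1 = 2.67 / l_1 = 2.67 / 0.72 = 3.708333… → 3.708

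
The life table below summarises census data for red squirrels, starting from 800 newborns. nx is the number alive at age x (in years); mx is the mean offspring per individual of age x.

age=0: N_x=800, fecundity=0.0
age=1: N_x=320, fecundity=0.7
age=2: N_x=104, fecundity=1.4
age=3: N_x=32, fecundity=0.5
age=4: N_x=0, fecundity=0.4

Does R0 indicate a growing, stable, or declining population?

declining

lx = nx/n0 = nx/800: 1, 0.4, 0.13, 0.04, 0
R0 = Σ lx·mx = 0 + 0.28 + 0.182 + 0.02 + 0 = 0.482
R0 < 1, so the population is declining.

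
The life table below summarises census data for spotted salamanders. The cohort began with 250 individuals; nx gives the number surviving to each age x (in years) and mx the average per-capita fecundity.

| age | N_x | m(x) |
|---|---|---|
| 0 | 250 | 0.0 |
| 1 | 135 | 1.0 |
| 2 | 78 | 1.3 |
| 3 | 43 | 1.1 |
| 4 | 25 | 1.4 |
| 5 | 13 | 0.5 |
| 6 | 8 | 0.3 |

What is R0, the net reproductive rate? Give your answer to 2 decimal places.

lx = nx/n0 = nx/250: 1, 0.54, 0.312, 0.172, 0.1, 0.052, 0.032
lx·mx by age: 0, 0.54, 0.4056, 0.1892, 0.14, 0.026, 0.0096
R0 = Σ lx·mx = 1.3104 → 1.31

1.31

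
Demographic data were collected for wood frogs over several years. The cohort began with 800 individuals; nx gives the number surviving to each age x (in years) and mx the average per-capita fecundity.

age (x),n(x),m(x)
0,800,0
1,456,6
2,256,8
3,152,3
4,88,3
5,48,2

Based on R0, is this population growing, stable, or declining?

growing

lx = nx/n0 = nx/800: 1, 0.57, 0.32, 0.19, 0.11, 0.06
R0 = Σ lx·mx = 0 + 3.42 + 2.56 + 0.57 + 0.33 + 0.12 = 7
R0 > 1, so the population is growing.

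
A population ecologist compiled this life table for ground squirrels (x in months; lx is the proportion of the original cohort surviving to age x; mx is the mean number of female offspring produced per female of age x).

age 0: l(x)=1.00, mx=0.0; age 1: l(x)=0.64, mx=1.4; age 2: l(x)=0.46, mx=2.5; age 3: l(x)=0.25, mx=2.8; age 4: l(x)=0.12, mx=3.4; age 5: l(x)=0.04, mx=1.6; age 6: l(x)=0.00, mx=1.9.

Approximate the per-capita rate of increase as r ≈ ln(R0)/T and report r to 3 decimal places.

R0 = Σ lx·mx = 0 + 0.896 + 1.15 + 0.7 + 0.408 + 0.064 + 0 = 3.218
Σ x·lx·mx = 7.248; T = 7.248/3.218 = 2.25233…
r ≈ ln(R0)/T = ln(3.218)/2.25233… = 0.51891… → 0.519

0.519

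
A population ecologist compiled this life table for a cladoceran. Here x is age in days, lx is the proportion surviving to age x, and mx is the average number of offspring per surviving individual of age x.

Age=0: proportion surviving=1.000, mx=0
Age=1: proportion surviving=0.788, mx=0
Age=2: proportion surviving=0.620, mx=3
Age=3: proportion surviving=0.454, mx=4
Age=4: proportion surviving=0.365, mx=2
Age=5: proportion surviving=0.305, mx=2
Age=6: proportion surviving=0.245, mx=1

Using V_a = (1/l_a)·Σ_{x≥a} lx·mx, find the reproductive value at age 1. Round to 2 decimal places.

lx·mx for x ≥ 1: 0, 1.86, 1.816, 0.73, 0.61, 0.245 → sum = 5.261
V_1 = 5.261 / l_1 = 5.261 / 0.788 = 6.676396… → 6.68

6.68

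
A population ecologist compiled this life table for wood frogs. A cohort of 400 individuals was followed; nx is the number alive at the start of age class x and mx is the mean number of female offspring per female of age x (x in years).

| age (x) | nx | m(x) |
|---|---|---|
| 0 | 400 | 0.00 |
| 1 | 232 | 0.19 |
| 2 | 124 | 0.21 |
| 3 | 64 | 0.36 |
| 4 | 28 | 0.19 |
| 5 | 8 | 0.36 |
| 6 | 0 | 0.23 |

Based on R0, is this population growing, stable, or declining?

declining

lx = nx/n0 = nx/400: 1, 0.58, 0.31, 0.16, 0.07, 0.02, 0
R0 = Σ lx·mx = 0 + 0.1102 + 0.0651 + 0.0576 + 0.0133 + 0.0072 + 0 = 0.2534
R0 < 1, so the population is declining.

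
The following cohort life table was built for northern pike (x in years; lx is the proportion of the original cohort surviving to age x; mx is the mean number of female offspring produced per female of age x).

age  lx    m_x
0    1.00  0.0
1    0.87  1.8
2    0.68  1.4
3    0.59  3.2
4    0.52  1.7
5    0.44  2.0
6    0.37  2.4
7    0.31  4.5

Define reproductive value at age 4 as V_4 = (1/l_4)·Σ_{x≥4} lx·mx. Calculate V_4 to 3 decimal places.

lx·mx for x ≥ 4: 0.884, 0.88, 0.888, 1.395 → sum = 4.047
V_4 = 4.047 / l_4 = 4.047 / 0.52 = 7.782692… → 7.783

7.783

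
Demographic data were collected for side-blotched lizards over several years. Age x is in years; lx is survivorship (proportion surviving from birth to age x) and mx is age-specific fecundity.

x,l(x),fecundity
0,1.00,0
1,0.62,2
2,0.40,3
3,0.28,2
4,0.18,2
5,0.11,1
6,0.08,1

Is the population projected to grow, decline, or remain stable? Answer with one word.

growing

R0 = Σ lx·mx = 0 + 1.24 + 1.2 + 0.56 + 0.36 + 0.11 + 0.08 = 3.55
R0 > 1, so the population is growing.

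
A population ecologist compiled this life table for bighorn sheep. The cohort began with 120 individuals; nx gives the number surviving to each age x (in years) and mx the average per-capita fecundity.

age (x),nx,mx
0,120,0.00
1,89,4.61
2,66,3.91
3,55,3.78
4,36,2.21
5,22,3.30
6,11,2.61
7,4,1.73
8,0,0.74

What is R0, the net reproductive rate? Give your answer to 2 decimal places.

lx = nx/n0 = nx/120: 1, 0.74167…, 0.55, 0.45833…, 0.3, 0.18333…, 0.09167…, 0.03333…, 0
lx·mx by age: 0, 3.419083…, 2.1505, 1.7325…, 0.663, 0.605…, 0.23925…, 0.057667…, 0
R0 = Σ lx·mx = 8.867… → 8.87

8.87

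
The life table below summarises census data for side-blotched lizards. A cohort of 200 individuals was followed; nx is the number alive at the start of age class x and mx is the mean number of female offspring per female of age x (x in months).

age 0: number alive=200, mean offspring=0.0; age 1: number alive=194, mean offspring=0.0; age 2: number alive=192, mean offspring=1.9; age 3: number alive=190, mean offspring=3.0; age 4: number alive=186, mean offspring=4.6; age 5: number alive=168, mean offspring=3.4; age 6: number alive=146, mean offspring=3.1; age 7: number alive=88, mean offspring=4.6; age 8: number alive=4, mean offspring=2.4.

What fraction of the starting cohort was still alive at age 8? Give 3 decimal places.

l_8 = n_8/n_0 = 4/200 = 0.02 → 0.020

0.020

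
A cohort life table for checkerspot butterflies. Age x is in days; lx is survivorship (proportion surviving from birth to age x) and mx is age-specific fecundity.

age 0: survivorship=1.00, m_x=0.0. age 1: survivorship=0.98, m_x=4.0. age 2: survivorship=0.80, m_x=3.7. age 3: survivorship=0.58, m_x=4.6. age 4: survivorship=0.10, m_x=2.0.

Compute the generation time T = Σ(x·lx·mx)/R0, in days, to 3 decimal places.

lx·mx: 0, 3.92, 2.96, 2.668, 0.2 → R0 = 9.748
x·lx·mx: 0, 3.92, 5.92, 8.004, 0.8 → Σ = 18.644
T = 18.644 / 9.748 = 1.912597… → 1.913

1.913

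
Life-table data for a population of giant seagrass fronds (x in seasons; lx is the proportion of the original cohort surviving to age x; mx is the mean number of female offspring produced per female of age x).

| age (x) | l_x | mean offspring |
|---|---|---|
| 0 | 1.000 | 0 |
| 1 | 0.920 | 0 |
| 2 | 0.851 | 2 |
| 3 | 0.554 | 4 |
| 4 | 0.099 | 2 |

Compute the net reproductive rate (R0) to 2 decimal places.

4.12

lx·mx by age: 0, 0, 1.702, 2.216, 0.198
R0 = Σ lx·mx = 4.116 → 4.12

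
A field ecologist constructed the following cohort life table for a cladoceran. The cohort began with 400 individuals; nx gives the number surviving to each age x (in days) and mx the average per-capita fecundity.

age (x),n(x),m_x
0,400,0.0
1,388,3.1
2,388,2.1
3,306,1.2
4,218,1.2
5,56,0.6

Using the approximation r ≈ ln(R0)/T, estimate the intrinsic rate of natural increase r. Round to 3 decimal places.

0.990

lx = nx/n0 = nx/400: 1, 0.97, 0.97, 0.765, 0.545, 0.14
R0 = Σ lx·mx = 0 + 3.007 + 2.037 + 0.918 + 0.654 + 0.084 = 6.7
Σ x·lx·mx = 12.871; T = 12.871/6.7 = 1.92104…
r ≈ ln(R0)/T = ln(6.7)/1.92104… = 0.99014… → 0.990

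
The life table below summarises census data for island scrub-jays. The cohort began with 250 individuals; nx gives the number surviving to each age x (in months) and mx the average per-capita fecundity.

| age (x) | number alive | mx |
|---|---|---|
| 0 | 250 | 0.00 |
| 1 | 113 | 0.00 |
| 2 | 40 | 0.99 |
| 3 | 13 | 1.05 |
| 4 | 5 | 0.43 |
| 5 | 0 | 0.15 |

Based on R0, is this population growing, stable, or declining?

declining

lx = nx/n0 = nx/250: 1, 0.452, 0.16, 0.052, 0.02, 0
R0 = Σ lx·mx = 0 + 0 + 0.1584 + 0.0546 + 0.0086 + 0 = 0.2216
R0 < 1, so the population is declining.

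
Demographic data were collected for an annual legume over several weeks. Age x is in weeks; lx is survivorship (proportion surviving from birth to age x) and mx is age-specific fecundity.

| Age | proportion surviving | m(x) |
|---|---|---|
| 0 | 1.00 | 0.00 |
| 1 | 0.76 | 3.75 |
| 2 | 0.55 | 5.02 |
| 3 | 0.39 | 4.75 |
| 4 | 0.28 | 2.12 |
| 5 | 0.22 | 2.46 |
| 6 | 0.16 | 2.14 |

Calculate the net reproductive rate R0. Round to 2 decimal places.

lx·mx by age: 0, 2.85, 2.761, 1.8525, 0.5936, 0.5412, 0.3424
R0 = Σ lx·mx = 8.9407 → 8.94

8.94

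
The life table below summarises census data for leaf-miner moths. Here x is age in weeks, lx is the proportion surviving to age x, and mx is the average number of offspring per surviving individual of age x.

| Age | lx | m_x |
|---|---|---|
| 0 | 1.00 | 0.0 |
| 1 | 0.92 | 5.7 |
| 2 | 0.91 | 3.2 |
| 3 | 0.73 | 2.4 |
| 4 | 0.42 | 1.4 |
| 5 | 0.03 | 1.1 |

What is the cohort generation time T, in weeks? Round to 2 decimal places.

lx·mx: 0, 5.244, 2.912, 1.752, 0.588, 0.033 → R0 = 10.529
x·lx·mx: 0, 5.244, 5.824, 5.256, 2.352, 0.165 → Σ = 18.841
T = 18.841 / 10.529 = 1.789439… → 1.79

1.79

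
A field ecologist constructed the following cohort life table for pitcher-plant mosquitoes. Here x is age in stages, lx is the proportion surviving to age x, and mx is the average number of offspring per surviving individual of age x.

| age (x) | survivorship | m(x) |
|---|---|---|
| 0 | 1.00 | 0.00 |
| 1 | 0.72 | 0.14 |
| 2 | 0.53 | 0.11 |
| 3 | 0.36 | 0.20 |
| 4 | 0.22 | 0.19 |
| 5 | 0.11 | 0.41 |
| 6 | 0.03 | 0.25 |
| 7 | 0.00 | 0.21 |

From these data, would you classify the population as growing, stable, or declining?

R0 = Σ lx·mx = 0 + 0.1008 + 0.0583 + 0.072 + 0.0418 + 0.0451 + 0.0075 + 0 = 0.3255
R0 < 1, so the population is declining.

declining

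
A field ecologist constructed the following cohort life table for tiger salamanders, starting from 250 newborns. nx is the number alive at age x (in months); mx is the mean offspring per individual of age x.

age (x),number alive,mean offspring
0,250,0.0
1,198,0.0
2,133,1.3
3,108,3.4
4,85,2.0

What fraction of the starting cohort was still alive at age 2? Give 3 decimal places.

0.532

l_2 = n_2/n_0 = 133/250 = 0.532 → 0.532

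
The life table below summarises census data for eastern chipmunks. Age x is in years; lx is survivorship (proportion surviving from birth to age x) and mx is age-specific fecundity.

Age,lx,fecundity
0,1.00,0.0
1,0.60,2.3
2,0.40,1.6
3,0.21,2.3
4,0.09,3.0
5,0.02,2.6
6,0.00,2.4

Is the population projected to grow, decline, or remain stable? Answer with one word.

growing

R0 = Σ lx·mx = 0 + 1.38 + 0.64 + 0.483 + 0.27 + 0.052 + 0 = 2.825
R0 > 1, so the population is growing.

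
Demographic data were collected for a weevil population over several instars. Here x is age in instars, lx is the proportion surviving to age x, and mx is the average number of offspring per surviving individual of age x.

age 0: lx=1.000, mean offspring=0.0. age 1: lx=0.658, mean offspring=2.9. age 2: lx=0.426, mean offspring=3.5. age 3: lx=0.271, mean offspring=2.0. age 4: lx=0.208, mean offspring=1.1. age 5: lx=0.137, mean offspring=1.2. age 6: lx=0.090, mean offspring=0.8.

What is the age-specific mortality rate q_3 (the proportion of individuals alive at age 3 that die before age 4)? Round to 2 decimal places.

q_3 = (l_3 − l_4) / l_3 = (0.271 − 0.208) / 0.271
     = 0.063 / 0.271 = 0.232472… → 0.23

0.23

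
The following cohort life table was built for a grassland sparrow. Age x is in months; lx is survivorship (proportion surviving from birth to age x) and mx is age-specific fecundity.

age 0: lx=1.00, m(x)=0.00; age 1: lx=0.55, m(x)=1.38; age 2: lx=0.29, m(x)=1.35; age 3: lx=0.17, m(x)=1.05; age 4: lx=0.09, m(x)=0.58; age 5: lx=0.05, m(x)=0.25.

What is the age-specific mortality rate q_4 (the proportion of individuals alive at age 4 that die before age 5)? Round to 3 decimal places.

q_4 = (l_4 − l_5) / l_4 = (0.09 − 0.05) / 0.09
     = 0.04 / 0.09 = 0.444444… → 0.444

0.444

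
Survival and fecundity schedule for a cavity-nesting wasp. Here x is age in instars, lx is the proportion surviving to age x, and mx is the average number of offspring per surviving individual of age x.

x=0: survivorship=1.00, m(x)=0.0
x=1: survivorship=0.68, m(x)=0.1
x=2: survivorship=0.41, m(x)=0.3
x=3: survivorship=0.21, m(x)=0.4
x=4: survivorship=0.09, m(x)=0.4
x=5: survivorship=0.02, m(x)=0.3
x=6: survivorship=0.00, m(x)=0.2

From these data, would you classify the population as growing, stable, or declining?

declining

R0 = Σ lx·mx = 0 + 0.068 + 0.123 + 0.084 + 0.036 + 0.006 + 0 = 0.317
R0 < 1, so the population is declining.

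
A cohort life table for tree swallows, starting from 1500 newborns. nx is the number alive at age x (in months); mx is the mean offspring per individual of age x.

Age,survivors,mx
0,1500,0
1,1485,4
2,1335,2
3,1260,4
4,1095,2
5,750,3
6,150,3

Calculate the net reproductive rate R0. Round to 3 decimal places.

12.360

lx = nx/n0 = nx/1500: 1, 0.99, 0.89, 0.84, 0.73, 0.5, 0.1
lx·mx by age: 0, 3.96, 1.78, 3.36, 1.46, 1.5, 0.3
R0 = Σ lx·mx = 12.36 → 12.360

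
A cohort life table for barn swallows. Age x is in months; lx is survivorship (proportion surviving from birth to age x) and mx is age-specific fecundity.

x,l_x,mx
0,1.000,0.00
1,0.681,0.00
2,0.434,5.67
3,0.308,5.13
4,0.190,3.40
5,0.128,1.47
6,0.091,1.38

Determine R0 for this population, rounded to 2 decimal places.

5.00

lx·mx by age: 0, 0, 2.46078, 1.58004, 0.646, 0.18816, 0.12558
R0 = Σ lx·mx = 5.00056 → 5.00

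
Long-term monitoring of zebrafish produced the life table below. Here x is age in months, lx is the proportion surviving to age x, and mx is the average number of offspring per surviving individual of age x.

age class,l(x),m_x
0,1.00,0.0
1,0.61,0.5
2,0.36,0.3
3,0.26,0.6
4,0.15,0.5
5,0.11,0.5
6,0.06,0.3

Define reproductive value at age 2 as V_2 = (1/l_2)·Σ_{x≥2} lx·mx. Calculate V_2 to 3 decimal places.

lx·mx for x ≥ 2: 0.108, 0.156, 0.075, 0.055, 0.018 → sum = 0.412
V_2 = 0.412 / l_2 = 0.412 / 0.36 = 1.144444… → 1.144

1.144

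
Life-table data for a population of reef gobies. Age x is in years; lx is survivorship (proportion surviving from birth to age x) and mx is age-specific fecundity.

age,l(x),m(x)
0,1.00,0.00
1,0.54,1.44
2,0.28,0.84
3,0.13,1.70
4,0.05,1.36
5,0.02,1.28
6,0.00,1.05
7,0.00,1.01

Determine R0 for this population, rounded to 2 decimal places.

1.33

lx·mx by age: 0, 0.7776, 0.2352, 0.221, 0.068, 0.0256, 0, 0
R0 = Σ lx·mx = 1.3274 → 1.33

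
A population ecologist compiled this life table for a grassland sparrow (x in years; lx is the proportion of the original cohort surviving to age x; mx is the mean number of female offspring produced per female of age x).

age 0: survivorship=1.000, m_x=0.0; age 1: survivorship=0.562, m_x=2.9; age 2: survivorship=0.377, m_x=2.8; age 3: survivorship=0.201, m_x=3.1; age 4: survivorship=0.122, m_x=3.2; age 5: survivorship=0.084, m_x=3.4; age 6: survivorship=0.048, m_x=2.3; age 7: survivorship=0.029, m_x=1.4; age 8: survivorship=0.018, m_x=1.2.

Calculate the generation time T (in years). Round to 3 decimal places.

lx·mx: 0, 1.6298, 1.0556, 0.6231, 0.3904, 0.2856, 0.1104, 0.0406, 0.0216 → R0 = 4.1571
x·lx·mx: 0, 1.6298, 2.1112, 1.8693, 1.5616, 1.428, 0.6624, 0.2842, 0.1728 → Σ = 9.7193
T = 9.7193 / 4.1571 = 2.338… → 2.338

2.338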